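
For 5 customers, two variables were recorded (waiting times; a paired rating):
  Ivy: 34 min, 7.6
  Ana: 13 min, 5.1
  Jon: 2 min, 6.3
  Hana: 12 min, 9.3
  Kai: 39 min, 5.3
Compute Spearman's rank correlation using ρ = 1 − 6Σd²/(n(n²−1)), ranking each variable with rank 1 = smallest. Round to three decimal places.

-0.300

Ranks of variable 1: 4, 3, 1, 2, 5
Ranks of variable 2: 4, 1, 3, 5, 2
d = r₁ − r₂: 0, 2, -2, -3, 3
d²: 0, 4, 4, 9, 9; Σd² = 26
ρ = 1 − 6·26/(5·24) = 1 − 156/120 = -0.300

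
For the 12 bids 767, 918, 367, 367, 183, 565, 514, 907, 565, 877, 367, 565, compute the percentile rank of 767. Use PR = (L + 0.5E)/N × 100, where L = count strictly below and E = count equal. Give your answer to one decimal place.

N = 12.
Strictly below 767: 8. Equal to 767: 1.
PR = (8 + 0.5·1)/12 × 100 = 70.8

70.8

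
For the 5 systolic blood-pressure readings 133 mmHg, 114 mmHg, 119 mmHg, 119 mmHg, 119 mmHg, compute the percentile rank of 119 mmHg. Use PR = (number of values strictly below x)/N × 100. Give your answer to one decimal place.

20.0

N = 5.
Strictly below 119: 1. Equal to 119: 3.
PR = 1/5 × 100 = 20.0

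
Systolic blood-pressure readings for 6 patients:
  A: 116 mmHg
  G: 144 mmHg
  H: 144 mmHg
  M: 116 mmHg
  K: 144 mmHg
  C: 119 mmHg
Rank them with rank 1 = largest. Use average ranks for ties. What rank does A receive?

5.5

Sorted (descending): 144, 144, 144, 119, 116, 116
The 3 values of 144 occupy positions 1–3 → average rank 2.
The 2 values of 116 occupy positions 5–6 → average rank (5+6)/2 = 5.5.
A has value 116 mmHg → rank 5.5.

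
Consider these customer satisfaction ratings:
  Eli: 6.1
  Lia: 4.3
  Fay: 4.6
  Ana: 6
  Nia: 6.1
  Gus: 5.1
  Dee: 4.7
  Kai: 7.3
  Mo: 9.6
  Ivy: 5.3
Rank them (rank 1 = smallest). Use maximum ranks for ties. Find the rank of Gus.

4

Sorted (ascending): 4.3, 4.6, 4.7, 5.1, 5.3, 6, 6.1, 6.1, 7.3, 9.6
The 2 values of 6.1 occupy positions 7–8 → each gets rank 8.
Gus has value 5.1 → rank 4.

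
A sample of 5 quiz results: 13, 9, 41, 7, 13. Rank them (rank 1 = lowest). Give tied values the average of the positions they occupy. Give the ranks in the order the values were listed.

3.5, 2, 5, 1, 3.5

Sorted (ascending): 7, 9, 13, 13, 41
The 2 values of 13 occupy positions 3–4 → average rank (3+4)/2 = 3.5.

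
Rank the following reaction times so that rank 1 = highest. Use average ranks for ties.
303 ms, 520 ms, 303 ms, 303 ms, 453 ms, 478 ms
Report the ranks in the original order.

Sorted (descending): 520, 478, 453, 303, 303, 303
The 3 values of 303 occupy positions 4–6 → average rank 5.

5, 1, 5, 5, 3, 2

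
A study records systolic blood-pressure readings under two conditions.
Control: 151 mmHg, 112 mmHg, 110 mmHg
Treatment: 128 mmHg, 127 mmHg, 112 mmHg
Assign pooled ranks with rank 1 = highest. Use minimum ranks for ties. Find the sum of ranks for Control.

11

Sorted (descending): 151, 128, 127, 112, 112, 110
The 2 values of 112 occupy positions 4–5 → each gets rank 4.
Control values → pooled ranks: 151→1, 112→4, 110→6
Rank sum = 1 + 4 + 6 = 11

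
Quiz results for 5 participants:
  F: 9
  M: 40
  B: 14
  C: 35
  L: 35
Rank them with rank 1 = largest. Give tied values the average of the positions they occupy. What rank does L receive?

2.5

Sorted (descending): 40, 35, 35, 14, 9
The 2 values of 35 occupy positions 2–3 → average rank (2+3)/2 = 2.5.
L has value 35 → rank 2.5.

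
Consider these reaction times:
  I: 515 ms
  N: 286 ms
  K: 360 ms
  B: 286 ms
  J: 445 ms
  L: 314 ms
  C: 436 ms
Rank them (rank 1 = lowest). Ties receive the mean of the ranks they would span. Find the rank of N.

Sorted (ascending): 286, 286, 314, 360, 436, 445, 515
The 2 values of 286 occupy positions 1–2 → average rank (1+2)/2 = 1.5.
N has value 286 ms → rank 1.5.

1.5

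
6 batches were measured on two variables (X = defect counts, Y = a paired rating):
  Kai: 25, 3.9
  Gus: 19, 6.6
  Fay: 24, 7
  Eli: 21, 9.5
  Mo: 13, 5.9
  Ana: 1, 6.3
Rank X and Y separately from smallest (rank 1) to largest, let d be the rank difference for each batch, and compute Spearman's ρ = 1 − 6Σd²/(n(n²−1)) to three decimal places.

Ranks of variable 1: 6, 3, 5, 4, 2, 1
Ranks of variable 2: 1, 4, 5, 6, 2, 3
d = r₁ − r₂: 5, -1, 0, -2, 0, -2
d²: 25, 1, 0, 4, 0, 4; Σd² = 34
ρ = 1 − 6·34/(6·35) = 1 − 204/210 = 0.029

0.029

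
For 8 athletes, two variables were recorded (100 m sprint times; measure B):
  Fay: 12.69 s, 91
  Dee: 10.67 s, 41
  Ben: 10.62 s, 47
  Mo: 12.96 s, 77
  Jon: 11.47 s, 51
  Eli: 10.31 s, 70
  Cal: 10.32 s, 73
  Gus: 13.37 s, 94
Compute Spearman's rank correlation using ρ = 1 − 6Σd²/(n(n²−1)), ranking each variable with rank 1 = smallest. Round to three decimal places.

0.595

Ranks of variable 1: 6, 4, 3, 7, 5, 1, 2, 8
Ranks of variable 2: 7, 1, 2, 6, 3, 4, 5, 8
d = r₁ − r₂: -1, 3, 1, 1, 2, -3, -3, 0
d²: 1, 9, 1, 1, 4, 9, 9, 0; Σd² = 34
ρ = 1 − 6·34/(8·63) = 1 − 204/504 = 0.595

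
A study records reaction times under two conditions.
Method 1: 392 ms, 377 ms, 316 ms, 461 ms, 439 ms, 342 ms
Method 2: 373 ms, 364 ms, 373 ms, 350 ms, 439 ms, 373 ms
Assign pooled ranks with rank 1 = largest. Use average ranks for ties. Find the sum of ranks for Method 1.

Sorted (descending): 461, 439, 439, 392, 377, 373, 373, 373, 364, 350, 342, 316
The 2 values of 439 occupy positions 2–3 → average rank (2+3)/2 = 2.5.
The 3 values of 373 occupy positions 6–8 → average rank 7.
Method 1 values → pooled ranks: 392→4, 377→5, 316→12, 461→1, 439→2.5, 342→11
Rank sum = 4 + 5 + 12 + 1 + 2.5 + 11 = 35.5

35.5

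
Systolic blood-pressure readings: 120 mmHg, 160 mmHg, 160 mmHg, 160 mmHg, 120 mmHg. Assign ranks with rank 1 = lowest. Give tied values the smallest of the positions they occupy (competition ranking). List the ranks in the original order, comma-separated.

1, 3, 3, 3, 1

Sorted (ascending): 120, 120, 160, 160, 160
The 2 values of 120 occupy positions 1–2 → each gets rank 1.
The 3 values of 160 occupy positions 3–5 → each gets rank 3.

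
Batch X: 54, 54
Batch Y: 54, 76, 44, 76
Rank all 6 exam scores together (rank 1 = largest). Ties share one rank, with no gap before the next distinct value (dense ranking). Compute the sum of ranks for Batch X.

Sorted (descending): 76, 76, 54, 54, 54, 44
The 2 values of 76 share dense rank 1.
The 3 values of 54 share dense rank 2.
Remaining distinct values take the next consecutive integers.
Batch X values → pooled ranks: 54→2, 54→2
Rank sum = 2 + 2 = 4

4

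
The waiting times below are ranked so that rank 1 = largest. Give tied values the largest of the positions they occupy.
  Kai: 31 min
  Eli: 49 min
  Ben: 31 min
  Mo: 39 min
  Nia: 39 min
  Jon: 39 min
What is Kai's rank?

Sorted (descending): 49, 39, 39, 39, 31, 31
The 3 values of 39 occupy positions 2–4 → each gets rank 4.
The 2 values of 31 occupy positions 5–6 → each gets rank 6.
Kai has value 31 min → rank 6.

6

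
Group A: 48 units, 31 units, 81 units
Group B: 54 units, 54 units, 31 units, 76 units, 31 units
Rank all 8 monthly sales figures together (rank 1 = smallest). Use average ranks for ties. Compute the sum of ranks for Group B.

22

Sorted (ascending): 31, 31, 31, 48, 54, 54, 76, 81
The 3 values of 31 occupy positions 1–3 → average rank 2.
The 2 values of 54 occupy positions 5–6 → average rank (5+6)/2 = 5.5.
Group B values → pooled ranks: 54→5.5, 54→5.5, 31→2, 76→7, 31→2
Rank sum = 5.5 + 5.5 + 2 + 7 + 2 = 22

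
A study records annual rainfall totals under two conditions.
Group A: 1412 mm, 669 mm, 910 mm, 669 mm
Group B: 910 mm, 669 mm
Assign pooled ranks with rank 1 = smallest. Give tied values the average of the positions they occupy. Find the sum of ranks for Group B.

Sorted (ascending): 669, 669, 669, 910, 910, 1412
The 3 values of 669 occupy positions 1–3 → average rank 2.
The 2 values of 910 occupy positions 4–5 → average rank (4+5)/2 = 4.5.
Group B values → pooled ranks: 910→4.5, 669→2
Rank sum = 4.5 + 2 = 6.5

6.5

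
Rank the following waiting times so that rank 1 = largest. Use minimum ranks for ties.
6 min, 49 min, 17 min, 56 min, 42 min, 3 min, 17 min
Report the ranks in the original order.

6, 2, 4, 1, 3, 7, 4

Sorted (descending): 56, 49, 42, 17, 17, 6, 3
The 2 values of 17 occupy positions 4–5 → each gets rank 4.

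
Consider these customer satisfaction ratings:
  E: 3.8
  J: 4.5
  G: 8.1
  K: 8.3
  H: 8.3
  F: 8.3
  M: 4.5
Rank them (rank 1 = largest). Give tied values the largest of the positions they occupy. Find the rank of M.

6

Sorted (descending): 8.3, 8.3, 8.3, 8.1, 4.5, 4.5, 3.8
The 3 values of 8.3 occupy positions 1–3 → each gets rank 3.
The 2 values of 4.5 occupy positions 5–6 → each gets rank 6.
M has value 4.5 → rank 6.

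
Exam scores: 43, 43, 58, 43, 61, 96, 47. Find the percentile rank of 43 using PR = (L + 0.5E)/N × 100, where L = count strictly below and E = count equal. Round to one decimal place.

N = 7.
Strictly below 43: 0. Equal to 43: 3.
PR = (0 + 0.5·3)/7 × 100 = 21.4

21.4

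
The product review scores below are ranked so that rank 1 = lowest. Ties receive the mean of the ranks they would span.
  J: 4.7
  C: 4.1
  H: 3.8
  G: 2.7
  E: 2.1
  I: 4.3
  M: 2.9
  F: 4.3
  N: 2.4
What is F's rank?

7.5

Sorted (ascending): 2.1, 2.4, 2.7, 2.9, 3.8, 4.1, 4.3, 4.3, 4.7
The 2 values of 4.3 occupy positions 7–8 → average rank (7+8)/2 = 7.5.
F has value 4.3 → rank 7.5.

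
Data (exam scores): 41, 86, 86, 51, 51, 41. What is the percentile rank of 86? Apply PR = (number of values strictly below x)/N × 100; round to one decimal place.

66.7

N = 6.
Strictly below 86: 4. Equal to 86: 2.
PR = 4/6 × 100 = 66.7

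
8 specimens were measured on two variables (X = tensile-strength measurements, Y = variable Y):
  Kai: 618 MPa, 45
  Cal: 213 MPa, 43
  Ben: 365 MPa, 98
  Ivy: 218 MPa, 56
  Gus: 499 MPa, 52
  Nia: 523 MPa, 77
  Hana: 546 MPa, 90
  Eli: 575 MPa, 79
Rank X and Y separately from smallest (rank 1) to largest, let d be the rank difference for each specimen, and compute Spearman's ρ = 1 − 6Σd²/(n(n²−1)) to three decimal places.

Ranks of variable 1: 8, 1, 3, 2, 4, 5, 6, 7
Ranks of variable 2: 2, 1, 8, 4, 3, 5, 7, 6
d = r₁ − r₂: 6, 0, -5, -2, 1, 0, -1, 1
d²: 36, 0, 25, 4, 1, 0, 1, 1; Σd² = 68
ρ = 1 − 6·68/(8·63) = 1 − 408/504 = 0.190

0.190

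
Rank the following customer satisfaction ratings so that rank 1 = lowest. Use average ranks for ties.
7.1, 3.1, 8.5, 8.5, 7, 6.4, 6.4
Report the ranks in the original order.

5, 1, 6.5, 6.5, 4, 2.5, 2.5

Sorted (ascending): 3.1, 6.4, 6.4, 7, 7.1, 8.5, 8.5
The 2 values of 6.4 occupy positions 2–3 → average rank (2+3)/2 = 2.5.
The 2 values of 8.5 occupy positions 6–7 → average rank (6+7)/2 = 6.5.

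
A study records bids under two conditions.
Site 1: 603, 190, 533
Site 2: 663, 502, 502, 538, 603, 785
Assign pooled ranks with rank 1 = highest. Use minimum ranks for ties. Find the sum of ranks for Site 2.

25

Sorted (descending): 785, 663, 603, 603, 538, 533, 502, 502, 190
The 2 values of 603 occupy positions 3–4 → each gets rank 3.
The 2 values of 502 occupy positions 7–8 → each gets rank 7.
Site 2 values → pooled ranks: 663→2, 502→7, 502→7, 538→5, 603→3, 785→1
Rank sum = 2 + 7 + 7 + 5 + 3 + 1 = 25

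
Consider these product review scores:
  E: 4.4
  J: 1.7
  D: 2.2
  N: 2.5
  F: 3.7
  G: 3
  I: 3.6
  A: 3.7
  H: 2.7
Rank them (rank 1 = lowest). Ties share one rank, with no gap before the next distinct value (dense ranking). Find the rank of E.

8

Sorted (ascending): 1.7, 2.2, 2.5, 2.7, 3, 3.6, 3.7, 3.7, 4.4
The 2 values of 3.7 share dense rank 7.
Remaining distinct values take the next consecutive integers.
E has value 4.4 → rank 8.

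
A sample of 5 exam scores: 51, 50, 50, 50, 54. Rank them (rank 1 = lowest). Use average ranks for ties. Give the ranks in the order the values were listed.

Sorted (ascending): 50, 50, 50, 51, 54
The 3 values of 50 occupy positions 1–3 → average rank 2.

4, 2, 2, 2, 5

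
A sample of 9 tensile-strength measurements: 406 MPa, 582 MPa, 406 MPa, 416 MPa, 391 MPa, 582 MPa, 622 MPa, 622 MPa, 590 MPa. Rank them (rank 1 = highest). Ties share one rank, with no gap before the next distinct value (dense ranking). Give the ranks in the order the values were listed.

5, 3, 5, 4, 6, 3, 1, 1, 2

Sorted (descending): 622, 622, 590, 582, 582, 416, 406, 406, 391
The 2 values of 622 share dense rank 1.
The 2 values of 582 share dense rank 3.
The 2 values of 406 share dense rank 5.
Remaining distinct values take the next consecutive integers.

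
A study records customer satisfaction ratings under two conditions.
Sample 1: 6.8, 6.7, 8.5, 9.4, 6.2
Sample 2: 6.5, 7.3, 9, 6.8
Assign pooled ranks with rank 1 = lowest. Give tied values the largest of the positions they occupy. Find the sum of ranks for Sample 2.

21

Sorted (ascending): 6.2, 6.5, 6.7, 6.8, 6.8, 7.3, 8.5, 9, 9.4
The 2 values of 6.8 occupy positions 4–5 → each gets rank 5.
Sample 2 values → pooled ranks: 6.5→2, 7.3→6, 9→8, 6.8→5
Rank sum = 2 + 6 + 8 + 5 = 21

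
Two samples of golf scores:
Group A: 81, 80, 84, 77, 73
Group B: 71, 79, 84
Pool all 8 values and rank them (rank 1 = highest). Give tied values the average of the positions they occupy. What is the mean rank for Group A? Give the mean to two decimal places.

4.30

Sorted (descending): 84, 84, 81, 80, 79, 77, 73, 71
The 2 values of 84 occupy positions 1–2 → average rank (1+2)/2 = 1.5.
Group A values → pooled ranks: 81→3, 80→4, 84→1.5, 77→6, 73→7
Mean rank = (3 + 4 + 1.5 + 6 + 7) / 5 = 4.30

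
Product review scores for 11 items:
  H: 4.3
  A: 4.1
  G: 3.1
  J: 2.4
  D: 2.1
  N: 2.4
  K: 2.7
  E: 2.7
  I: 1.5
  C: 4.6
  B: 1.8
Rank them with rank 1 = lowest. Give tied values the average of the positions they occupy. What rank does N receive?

Sorted (ascending): 1.5, 1.8, 2.1, 2.4, 2.4, 2.7, 2.7, 3.1, 4.1, 4.3, 4.6
The 2 values of 2.4 occupy positions 4–5 → average rank (4+5)/2 = 4.5.
The 2 values of 2.7 occupy positions 6–7 → average rank (6+7)/2 = 6.5.
N has value 2.4 → rank 4.5.

4.5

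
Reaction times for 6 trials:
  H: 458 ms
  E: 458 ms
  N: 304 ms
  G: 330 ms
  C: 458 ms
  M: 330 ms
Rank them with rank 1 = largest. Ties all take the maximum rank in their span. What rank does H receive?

3

Sorted (descending): 458, 458, 458, 330, 330, 304
The 3 values of 458 occupy positions 1–3 → each gets rank 3.
The 2 values of 330 occupy positions 4–5 → each gets rank 5.
H has value 458 ms → rank 3.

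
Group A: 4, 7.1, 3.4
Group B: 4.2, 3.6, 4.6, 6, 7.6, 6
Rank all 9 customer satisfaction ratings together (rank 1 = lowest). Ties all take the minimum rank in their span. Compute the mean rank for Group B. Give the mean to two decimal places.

Sorted (ascending): 3.4, 3.6, 4, 4.2, 4.6, 6, 6, 7.1, 7.6
The 2 values of 6 occupy positions 6–7 → each gets rank 6.
Group B values → pooled ranks: 4.2→4, 3.6→2, 4.6→5, 6→6, 7.6→9, 6→6
Mean rank = (4 + 2 + 5 + 6 + 9 + 6) / 6 = 5.33

5.33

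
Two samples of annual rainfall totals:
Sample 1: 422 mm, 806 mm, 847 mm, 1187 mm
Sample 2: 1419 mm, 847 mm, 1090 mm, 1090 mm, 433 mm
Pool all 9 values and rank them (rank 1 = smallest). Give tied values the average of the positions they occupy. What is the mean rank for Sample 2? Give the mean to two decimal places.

5.70

Sorted (ascending): 422, 433, 806, 847, 847, 1090, 1090, 1187, 1419
The 2 values of 847 occupy positions 4–5 → average rank (4+5)/2 = 4.5.
The 2 values of 1090 occupy positions 6–7 → average rank (6+7)/2 = 6.5.
Sample 2 values → pooled ranks: 1419→9, 847→4.5, 1090→6.5, 1090→6.5, 433→2
Mean rank = (9 + 4.5 + 6.5 + 6.5 + 2) / 5 = 5.70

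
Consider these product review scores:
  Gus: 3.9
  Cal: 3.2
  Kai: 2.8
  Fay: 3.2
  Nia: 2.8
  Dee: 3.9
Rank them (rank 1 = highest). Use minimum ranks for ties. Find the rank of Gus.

Sorted (descending): 3.9, 3.9, 3.2, 3.2, 2.8, 2.8
The 2 values of 3.9 occupy positions 1–2 → each gets rank 1.
The 2 values of 3.2 occupy positions 3–4 → each gets rank 3.
The 2 values of 2.8 occupy positions 5–6 → each gets rank 5.
Gus has value 3.9 → rank 1.

1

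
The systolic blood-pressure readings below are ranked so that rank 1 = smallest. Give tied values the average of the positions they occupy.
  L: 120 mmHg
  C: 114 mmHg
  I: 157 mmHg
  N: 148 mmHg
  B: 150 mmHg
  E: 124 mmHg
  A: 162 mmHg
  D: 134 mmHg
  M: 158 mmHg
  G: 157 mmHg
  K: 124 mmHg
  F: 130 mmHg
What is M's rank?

11

Sorted (ascending): 114, 120, 124, 124, 130, 134, 148, 150, 157, 157, 158, 162
The 2 values of 124 occupy positions 3–4 → average rank (3+4)/2 = 3.5.
The 2 values of 157 occupy positions 9–10 → average rank (9+10)/2 = 9.5.
M has value 158 mmHg → rank 11.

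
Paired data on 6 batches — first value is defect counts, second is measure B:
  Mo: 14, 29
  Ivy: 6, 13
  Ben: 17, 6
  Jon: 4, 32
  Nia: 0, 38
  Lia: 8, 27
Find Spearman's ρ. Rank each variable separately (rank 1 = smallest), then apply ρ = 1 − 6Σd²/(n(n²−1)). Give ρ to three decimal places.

-0.771

Ranks of variable 1: 5, 3, 6, 2, 1, 4
Ranks of variable 2: 4, 2, 1, 5, 6, 3
d = r₁ − r₂: 1, 1, 5, -3, -5, 1
d²: 1, 1, 25, 9, 25, 1; Σd² = 62
ρ = 1 − 6·62/(6·35) = 1 − 372/210 = -0.771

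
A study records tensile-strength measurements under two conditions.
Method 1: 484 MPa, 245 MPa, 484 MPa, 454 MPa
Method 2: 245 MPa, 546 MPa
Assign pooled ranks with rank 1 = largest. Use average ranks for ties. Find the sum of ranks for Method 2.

6.5

Sorted (descending): 546, 484, 484, 454, 245, 245
The 2 values of 484 occupy positions 2–3 → average rank (2+3)/2 = 2.5.
The 2 values of 245 occupy positions 5–6 → average rank (5+6)/2 = 5.5.
Method 2 values → pooled ranks: 245→5.5, 546→1
Rank sum = 5.5 + 1 = 6.5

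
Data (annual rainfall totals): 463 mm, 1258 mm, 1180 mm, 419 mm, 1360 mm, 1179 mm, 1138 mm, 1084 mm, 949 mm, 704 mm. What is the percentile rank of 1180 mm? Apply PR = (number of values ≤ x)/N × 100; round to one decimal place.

80.0

N = 10.
Strictly below 1180: 7. Equal to 1180: 1.
PR = 8/10 × 100 = 80.0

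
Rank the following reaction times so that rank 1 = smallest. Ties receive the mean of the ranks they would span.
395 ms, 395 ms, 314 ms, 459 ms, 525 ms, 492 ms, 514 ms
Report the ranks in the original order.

Sorted (ascending): 314, 395, 395, 459, 492, 514, 525
The 2 values of 395 occupy positions 2–3 → average rank (2+3)/2 = 2.5.

2.5, 2.5, 1, 4, 7, 5, 6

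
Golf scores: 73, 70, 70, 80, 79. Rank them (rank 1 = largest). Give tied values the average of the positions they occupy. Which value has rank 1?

Sorted (descending): 80, 79, 73, 70, 70
The 2 values of 70 occupy positions 4–5 → average rank (4+5)/2 = 4.5.
Rank 1 → value 80.

80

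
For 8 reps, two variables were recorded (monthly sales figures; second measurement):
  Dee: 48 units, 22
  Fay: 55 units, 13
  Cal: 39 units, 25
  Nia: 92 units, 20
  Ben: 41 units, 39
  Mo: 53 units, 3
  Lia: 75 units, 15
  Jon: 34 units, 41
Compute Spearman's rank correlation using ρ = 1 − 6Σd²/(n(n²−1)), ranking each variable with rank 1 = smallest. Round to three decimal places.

-0.738

Ranks of variable 1: 4, 6, 2, 8, 3, 5, 7, 1
Ranks of variable 2: 5, 2, 6, 4, 7, 1, 3, 8
d = r₁ − r₂: -1, 4, -4, 4, -4, 4, 4, -7
d²: 1, 16, 16, 16, 16, 16, 16, 49; Σd² = 146
ρ = 1 − 6·146/(8·63) = 1 − 876/504 = -0.738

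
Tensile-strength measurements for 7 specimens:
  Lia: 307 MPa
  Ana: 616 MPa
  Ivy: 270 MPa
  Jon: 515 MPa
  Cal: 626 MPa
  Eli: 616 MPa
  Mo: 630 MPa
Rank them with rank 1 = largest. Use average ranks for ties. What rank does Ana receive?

3.5

Sorted (descending): 630, 626, 616, 616, 515, 307, 270
The 2 values of 616 occupy positions 3–4 → average rank (3+4)/2 = 3.5.
Ana has value 616 MPa → rank 3.5.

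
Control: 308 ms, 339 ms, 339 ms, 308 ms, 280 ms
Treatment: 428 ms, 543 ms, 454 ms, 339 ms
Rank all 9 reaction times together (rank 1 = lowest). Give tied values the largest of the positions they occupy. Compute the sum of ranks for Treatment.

Sorted (ascending): 280, 308, 308, 339, 339, 339, 428, 454, 543
The 2 values of 308 occupy positions 2–3 → each gets rank 3.
The 3 values of 339 occupy positions 4–6 → each gets rank 6.
Treatment values → pooled ranks: 428→7, 543→9, 454→8, 339→6
Rank sum = 7 + 9 + 8 + 6 = 30

30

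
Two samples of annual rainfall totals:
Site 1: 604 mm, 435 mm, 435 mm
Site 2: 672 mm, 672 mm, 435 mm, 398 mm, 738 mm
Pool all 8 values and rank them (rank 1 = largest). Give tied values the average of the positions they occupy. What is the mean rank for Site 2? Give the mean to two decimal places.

Sorted (descending): 738, 672, 672, 604, 435, 435, 435, 398
The 2 values of 672 occupy positions 2–3 → average rank (2+3)/2 = 2.5.
The 3 values of 435 occupy positions 5–7 → average rank 6.
Site 2 values → pooled ranks: 672→2.5, 672→2.5, 435→6, 398→8, 738→1
Mean rank = (2.5 + 2.5 + 6 + 8 + 1) / 5 = 4.00

4.00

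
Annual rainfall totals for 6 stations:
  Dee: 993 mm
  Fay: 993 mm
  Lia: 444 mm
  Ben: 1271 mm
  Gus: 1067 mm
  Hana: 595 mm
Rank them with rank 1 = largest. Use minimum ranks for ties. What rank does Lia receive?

Sorted (descending): 1271, 1067, 993, 993, 595, 444
The 2 values of 993 occupy positions 3–4 → each gets rank 3.
Lia has value 444 mm → rank 6.

6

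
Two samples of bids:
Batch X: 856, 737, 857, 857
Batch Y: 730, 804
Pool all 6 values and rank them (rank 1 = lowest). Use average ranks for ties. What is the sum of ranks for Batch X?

Sorted (ascending): 730, 737, 804, 856, 857, 857
The 2 values of 857 occupy positions 5–6 → average rank (5+6)/2 = 5.5.
Batch X values → pooled ranks: 856→4, 737→2, 857→5.5, 857→5.5
Rank sum = 4 + 2 + 5.5 + 5.5 = 17

17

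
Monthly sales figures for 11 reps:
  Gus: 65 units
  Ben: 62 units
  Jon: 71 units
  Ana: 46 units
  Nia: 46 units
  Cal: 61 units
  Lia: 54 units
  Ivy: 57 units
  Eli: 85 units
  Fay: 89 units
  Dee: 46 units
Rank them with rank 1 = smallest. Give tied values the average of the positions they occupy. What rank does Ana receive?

Sorted (ascending): 46, 46, 46, 54, 57, 61, 62, 65, 71, 85, 89
The 3 values of 46 occupy positions 1–3 → average rank 2.
Ana has value 46 units → rank 2.

2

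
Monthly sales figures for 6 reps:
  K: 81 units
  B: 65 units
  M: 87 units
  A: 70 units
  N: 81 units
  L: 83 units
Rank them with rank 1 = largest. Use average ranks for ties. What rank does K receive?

3.5

Sorted (descending): 87, 83, 81, 81, 70, 65
The 2 values of 81 occupy positions 3–4 → average rank (3+4)/2 = 3.5.
K has value 81 units → rank 3.5.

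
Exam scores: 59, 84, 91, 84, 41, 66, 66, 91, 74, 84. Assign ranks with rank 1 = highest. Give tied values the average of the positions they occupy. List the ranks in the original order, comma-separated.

9, 4, 1.5, 4, 10, 7.5, 7.5, 1.5, 6, 4

Sorted (descending): 91, 91, 84, 84, 84, 74, 66, 66, 59, 41
The 2 values of 91 occupy positions 1–2 → average rank (1+2)/2 = 1.5.
The 3 values of 84 occupy positions 3–5 → average rank 4.
The 2 values of 66 occupy positions 7–8 → average rank (7+8)/2 = 7.5.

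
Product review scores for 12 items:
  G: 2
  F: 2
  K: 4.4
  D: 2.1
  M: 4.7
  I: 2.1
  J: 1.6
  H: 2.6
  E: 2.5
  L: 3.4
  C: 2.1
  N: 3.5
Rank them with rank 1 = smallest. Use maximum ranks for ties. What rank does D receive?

6

Sorted (ascending): 1.6, 2, 2, 2.1, 2.1, 2.1, 2.5, 2.6, 3.4, 3.5, 4.4, 4.7
The 2 values of 2 occupy positions 2–3 → each gets rank 3.
The 3 values of 2.1 occupy positions 4–6 → each gets rank 6.
D has value 2.1 → rank 6.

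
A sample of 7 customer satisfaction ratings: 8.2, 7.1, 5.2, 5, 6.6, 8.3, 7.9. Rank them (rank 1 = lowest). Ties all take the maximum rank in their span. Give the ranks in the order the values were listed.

6, 4, 2, 1, 3, 7, 5

Sorted (ascending): 5, 5.2, 6.6, 7.1, 7.9, 8.2, 8.3
No ties — each value takes its position as its rank.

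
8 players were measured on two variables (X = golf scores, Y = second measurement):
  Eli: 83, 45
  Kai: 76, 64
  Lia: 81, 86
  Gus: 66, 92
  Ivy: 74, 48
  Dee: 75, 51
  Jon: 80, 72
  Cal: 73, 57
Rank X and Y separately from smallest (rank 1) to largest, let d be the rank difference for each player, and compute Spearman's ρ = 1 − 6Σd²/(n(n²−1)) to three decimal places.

Ranks of variable 1: 8, 5, 7, 1, 3, 4, 6, 2
Ranks of variable 2: 1, 5, 7, 8, 2, 3, 6, 4
d = r₁ − r₂: 7, 0, 0, -7, 1, 1, 0, -2
d²: 49, 0, 0, 49, 1, 1, 0, 4; Σd² = 104
ρ = 1 − 6·104/(8·63) = 1 − 624/504 = -0.238

-0.238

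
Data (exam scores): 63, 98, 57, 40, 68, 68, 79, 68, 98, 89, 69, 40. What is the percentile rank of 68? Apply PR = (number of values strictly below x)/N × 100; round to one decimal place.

N = 12.
Strictly below 68: 4. Equal to 68: 3.
PR = 4/12 × 100 = 33.3

33.3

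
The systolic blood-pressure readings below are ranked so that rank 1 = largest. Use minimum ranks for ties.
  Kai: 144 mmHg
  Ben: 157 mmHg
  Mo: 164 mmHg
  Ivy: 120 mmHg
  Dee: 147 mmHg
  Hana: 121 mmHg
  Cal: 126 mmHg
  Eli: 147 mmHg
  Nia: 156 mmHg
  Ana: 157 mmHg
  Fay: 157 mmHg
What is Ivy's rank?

11

Sorted (descending): 164, 157, 157, 157, 156, 147, 147, 144, 126, 121, 120
The 3 values of 157 occupy positions 2–4 → each gets rank 2.
The 2 values of 147 occupy positions 6–7 → each gets rank 6.
Ivy has value 120 mmHg → rank 11.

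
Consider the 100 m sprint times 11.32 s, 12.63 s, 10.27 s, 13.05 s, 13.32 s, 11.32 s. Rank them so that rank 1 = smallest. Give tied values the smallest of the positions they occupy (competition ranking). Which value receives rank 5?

13.05

Sorted (ascending): 10.27, 11.32, 11.32, 12.63, 13.05, 13.32
The 2 values of 11.32 occupy positions 2–3 → each gets rank 2.
Rank 5 → value 13.05.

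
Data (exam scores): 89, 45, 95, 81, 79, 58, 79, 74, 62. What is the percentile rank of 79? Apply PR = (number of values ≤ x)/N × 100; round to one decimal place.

66.7

N = 9.
Strictly below 79: 4. Equal to 79: 2.
PR = 6/9 × 100 = 66.7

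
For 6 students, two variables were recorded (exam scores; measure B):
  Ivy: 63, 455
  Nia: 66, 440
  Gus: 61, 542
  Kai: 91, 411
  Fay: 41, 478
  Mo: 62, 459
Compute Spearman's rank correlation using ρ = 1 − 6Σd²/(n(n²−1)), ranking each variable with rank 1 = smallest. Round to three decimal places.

Ranks of variable 1: 4, 5, 2, 6, 1, 3
Ranks of variable 2: 3, 2, 6, 1, 5, 4
d = r₁ − r₂: 1, 3, -4, 5, -4, -1
d²: 1, 9, 16, 25, 16, 1; Σd² = 68
ρ = 1 − 6·68/(6·35) = 1 − 408/210 = -0.943

-0.943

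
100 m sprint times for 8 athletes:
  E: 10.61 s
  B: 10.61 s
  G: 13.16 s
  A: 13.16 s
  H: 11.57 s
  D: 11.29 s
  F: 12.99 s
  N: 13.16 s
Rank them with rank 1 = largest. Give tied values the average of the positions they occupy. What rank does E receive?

Sorted (descending): 13.16, 13.16, 13.16, 12.99, 11.57, 11.29, 10.61, 10.61
The 3 values of 13.16 occupy positions 1–3 → average rank 2.
The 2 values of 10.61 occupy positions 7–8 → average rank (7+8)/2 = 7.5.
E has value 10.61 s → rank 7.5.

7.5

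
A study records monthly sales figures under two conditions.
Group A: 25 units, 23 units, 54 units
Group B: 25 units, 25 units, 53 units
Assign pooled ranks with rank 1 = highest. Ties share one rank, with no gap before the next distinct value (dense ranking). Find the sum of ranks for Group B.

8

Sorted (descending): 54, 53, 25, 25, 25, 23
The 3 values of 25 share dense rank 3.
Remaining distinct values take the next consecutive integers.
Group B values → pooled ranks: 25→3, 25→3, 53→2
Rank sum = 3 + 3 + 2 = 8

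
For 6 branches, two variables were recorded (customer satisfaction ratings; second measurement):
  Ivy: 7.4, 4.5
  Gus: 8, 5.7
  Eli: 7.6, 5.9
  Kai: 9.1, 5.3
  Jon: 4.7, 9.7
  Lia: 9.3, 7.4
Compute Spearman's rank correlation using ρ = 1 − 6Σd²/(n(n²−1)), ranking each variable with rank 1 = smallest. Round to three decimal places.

-0.086

Ranks of variable 1: 2, 4, 3, 5, 1, 6
Ranks of variable 2: 1, 3, 4, 2, 6, 5
d = r₁ − r₂: 1, 1, -1, 3, -5, 1
d²: 1, 1, 1, 9, 25, 1; Σd² = 38
ρ = 1 − 6·38/(6·35) = 1 − 228/210 = -0.086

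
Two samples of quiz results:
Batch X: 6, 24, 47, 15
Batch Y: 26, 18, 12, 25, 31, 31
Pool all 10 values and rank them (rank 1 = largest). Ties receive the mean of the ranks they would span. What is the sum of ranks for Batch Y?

30

Sorted (descending): 47, 31, 31, 26, 25, 24, 18, 15, 12, 6
The 2 values of 31 occupy positions 2–3 → average rank (2+3)/2 = 2.5.
Batch Y values → pooled ranks: 26→4, 18→7, 12→9, 25→5, 31→2.5, 31→2.5
Rank sum = 4 + 7 + 9 + 5 + 2.5 + 2.5 = 30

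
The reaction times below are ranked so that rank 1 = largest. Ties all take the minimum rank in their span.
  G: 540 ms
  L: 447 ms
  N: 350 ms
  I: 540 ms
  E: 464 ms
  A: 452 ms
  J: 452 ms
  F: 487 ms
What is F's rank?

3

Sorted (descending): 540, 540, 487, 464, 452, 452, 447, 350
The 2 values of 540 occupy positions 1–2 → each gets rank 1.
The 2 values of 452 occupy positions 5–6 → each gets rank 5.
F has value 487 ms → rank 3.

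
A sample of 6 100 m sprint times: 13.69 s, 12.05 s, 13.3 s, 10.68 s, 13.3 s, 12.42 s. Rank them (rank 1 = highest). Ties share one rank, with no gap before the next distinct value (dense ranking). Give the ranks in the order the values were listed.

1, 4, 2, 5, 2, 3

Sorted (descending): 13.69, 13.3, 13.3, 12.42, 12.05, 10.68
The 2 values of 13.3 share dense rank 2.
Remaining distinct values take the next consecutive integers.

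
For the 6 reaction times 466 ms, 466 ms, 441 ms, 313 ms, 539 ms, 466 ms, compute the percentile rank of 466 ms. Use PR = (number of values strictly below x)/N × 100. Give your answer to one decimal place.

33.3

N = 6.
Strictly below 466: 2. Equal to 466: 3.
PR = 2/6 × 100 = 33.3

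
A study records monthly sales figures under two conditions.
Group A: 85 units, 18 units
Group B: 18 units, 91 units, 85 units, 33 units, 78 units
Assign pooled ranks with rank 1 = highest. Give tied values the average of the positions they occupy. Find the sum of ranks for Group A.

9

Sorted (descending): 91, 85, 85, 78, 33, 18, 18
The 2 values of 85 occupy positions 2–3 → average rank (2+3)/2 = 2.5.
The 2 values of 18 occupy positions 6–7 → average rank (6+7)/2 = 6.5.
Group A values → pooled ranks: 85→2.5, 18→6.5
Rank sum = 2.5 + 6.5 = 9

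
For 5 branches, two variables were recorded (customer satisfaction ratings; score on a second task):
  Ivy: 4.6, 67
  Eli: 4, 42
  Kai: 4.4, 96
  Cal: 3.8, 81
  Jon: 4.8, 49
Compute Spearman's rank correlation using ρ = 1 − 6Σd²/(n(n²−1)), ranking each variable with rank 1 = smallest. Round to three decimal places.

Ranks of variable 1: 4, 2, 3, 1, 5
Ranks of variable 2: 3, 1, 5, 4, 2
d = r₁ − r₂: 1, 1, -2, -3, 3
d²: 1, 1, 4, 9, 9; Σd² = 24
ρ = 1 − 6·24/(5·24) = 1 − 144/120 = -0.200

-0.200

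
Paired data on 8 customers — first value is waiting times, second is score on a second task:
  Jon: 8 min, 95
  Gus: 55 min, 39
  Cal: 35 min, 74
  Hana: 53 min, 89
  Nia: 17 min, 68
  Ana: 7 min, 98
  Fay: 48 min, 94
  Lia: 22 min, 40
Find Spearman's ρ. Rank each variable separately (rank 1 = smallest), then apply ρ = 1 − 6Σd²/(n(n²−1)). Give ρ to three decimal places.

Ranks of variable 1: 2, 8, 5, 7, 3, 1, 6, 4
Ranks of variable 2: 7, 1, 4, 5, 3, 8, 6, 2
d = r₁ − r₂: -5, 7, 1, 2, 0, -7, 0, 2
d²: 25, 49, 1, 4, 0, 49, 0, 4; Σd² = 132
ρ = 1 − 6·132/(8·63) = 1 − 792/504 = -0.571

-0.571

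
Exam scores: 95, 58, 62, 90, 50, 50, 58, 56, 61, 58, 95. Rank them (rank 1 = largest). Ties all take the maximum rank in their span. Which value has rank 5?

Sorted (descending): 95, 95, 90, 62, 61, 58, 58, 58, 56, 50, 50
The 2 values of 95 occupy positions 1–2 → each gets rank 2.
The 3 values of 58 occupy positions 6–8 → each gets rank 8.
The 2 values of 50 occupy positions 10–11 → each gets rank 11.
Rank 5 → value 61.

61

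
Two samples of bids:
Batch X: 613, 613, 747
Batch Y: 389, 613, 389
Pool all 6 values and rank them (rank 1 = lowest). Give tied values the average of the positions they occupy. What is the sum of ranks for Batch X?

14

Sorted (ascending): 389, 389, 613, 613, 613, 747
The 2 values of 389 occupy positions 1–2 → average rank (1+2)/2 = 1.5.
The 3 values of 613 occupy positions 3–5 → average rank 4.
Batch X values → pooled ranks: 613→4, 613→4, 747→6
Rank sum = 4 + 4 + 6 = 14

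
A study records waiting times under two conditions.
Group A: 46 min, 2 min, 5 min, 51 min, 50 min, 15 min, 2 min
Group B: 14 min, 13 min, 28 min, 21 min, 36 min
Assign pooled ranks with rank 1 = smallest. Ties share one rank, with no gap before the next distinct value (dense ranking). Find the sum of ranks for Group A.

39

Sorted (ascending): 2, 2, 5, 13, 14, 15, 21, 28, 36, 46, 50, 51
The 2 values of 2 share dense rank 1.
Remaining distinct values take the next consecutive integers.
Group A values → pooled ranks: 46→9, 2→1, 5→2, 51→11, 50→10, 15→5, 2→1
Rank sum = 9 + 1 + 2 + 11 + 10 + 5 + 1 = 39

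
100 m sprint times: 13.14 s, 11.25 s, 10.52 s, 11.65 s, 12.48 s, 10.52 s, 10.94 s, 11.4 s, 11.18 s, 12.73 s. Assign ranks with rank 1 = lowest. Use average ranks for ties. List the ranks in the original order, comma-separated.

10, 5, 1.5, 7, 8, 1.5, 3, 6, 4, 9

Sorted (ascending): 10.52, 10.52, 10.94, 11.18, 11.25, 11.4, 11.65, 12.48, 12.73, 13.14
The 2 values of 10.52 occupy positions 1–2 → average rank (1+2)/2 = 1.5.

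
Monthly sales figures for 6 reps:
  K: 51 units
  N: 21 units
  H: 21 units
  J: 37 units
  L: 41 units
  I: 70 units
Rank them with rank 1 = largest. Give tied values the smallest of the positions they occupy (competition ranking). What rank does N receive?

Sorted (descending): 70, 51, 41, 37, 21, 21
The 2 values of 21 occupy positions 5–6 → each gets rank 5.
N has value 21 units → rank 5.

5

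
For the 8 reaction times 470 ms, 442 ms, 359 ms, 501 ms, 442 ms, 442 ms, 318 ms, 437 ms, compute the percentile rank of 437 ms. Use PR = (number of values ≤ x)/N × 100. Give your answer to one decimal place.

37.5

N = 8.
Strictly below 437: 2. Equal to 437: 1.
PR = 3/8 × 100 = 37.5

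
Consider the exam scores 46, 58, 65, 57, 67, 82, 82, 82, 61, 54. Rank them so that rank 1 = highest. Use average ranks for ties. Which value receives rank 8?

57

Sorted (descending): 82, 82, 82, 67, 65, 61, 58, 57, 54, 46
The 3 values of 82 occupy positions 1–3 → average rank 2.
Rank 8 → value 57.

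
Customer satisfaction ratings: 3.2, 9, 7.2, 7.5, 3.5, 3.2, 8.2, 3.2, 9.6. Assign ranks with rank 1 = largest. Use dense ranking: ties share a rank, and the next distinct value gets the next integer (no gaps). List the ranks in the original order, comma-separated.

Sorted (descending): 9.6, 9, 8.2, 7.5, 7.2, 3.5, 3.2, 3.2, 3.2
The 3 values of 3.2 share dense rank 7.
Remaining distinct values take the next consecutive integers.

7, 2, 5, 4, 6, 7, 3, 7, 1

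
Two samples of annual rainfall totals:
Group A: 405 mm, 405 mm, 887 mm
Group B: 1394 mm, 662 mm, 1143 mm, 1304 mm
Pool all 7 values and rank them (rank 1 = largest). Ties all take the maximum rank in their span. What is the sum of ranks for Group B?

11

Sorted (descending): 1394, 1304, 1143, 887, 662, 405, 405
The 2 values of 405 occupy positions 6–7 → each gets rank 7.
Group B values → pooled ranks: 1394→1, 662→5, 1143→3, 1304→2
Rank sum = 1 + 5 + 3 + 2 = 11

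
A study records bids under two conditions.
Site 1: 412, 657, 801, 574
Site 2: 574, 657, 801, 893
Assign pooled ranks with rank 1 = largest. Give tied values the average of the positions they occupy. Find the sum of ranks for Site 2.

14.5

Sorted (descending): 893, 801, 801, 657, 657, 574, 574, 412
The 2 values of 801 occupy positions 2–3 → average rank (2+3)/2 = 2.5.
The 2 values of 657 occupy positions 4–5 → average rank (4+5)/2 = 4.5.
The 2 values of 574 occupy positions 6–7 → average rank (6+7)/2 = 6.5.
Site 2 values → pooled ranks: 574→6.5, 657→4.5, 801→2.5, 893→1
Rank sum = 6.5 + 4.5 + 2.5 + 1 = 14.5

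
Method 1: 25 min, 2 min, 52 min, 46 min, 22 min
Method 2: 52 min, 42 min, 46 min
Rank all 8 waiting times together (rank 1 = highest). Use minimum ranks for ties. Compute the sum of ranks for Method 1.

25

Sorted (descending): 52, 52, 46, 46, 42, 25, 22, 2
The 2 values of 52 occupy positions 1–2 → each gets rank 1.
The 2 values of 46 occupy positions 3–4 → each gets rank 3.
Method 1 values → pooled ranks: 25→6, 2→8, 52→1, 46→3, 22→7
Rank sum = 6 + 8 + 1 + 3 + 7 = 25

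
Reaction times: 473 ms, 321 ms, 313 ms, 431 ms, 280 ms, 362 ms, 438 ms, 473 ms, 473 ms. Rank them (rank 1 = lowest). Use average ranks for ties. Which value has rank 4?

Sorted (ascending): 280, 313, 321, 362, 431, 438, 473, 473, 473
The 3 values of 473 occupy positions 7–9 → average rank 8.
Rank 4 → value 362.

362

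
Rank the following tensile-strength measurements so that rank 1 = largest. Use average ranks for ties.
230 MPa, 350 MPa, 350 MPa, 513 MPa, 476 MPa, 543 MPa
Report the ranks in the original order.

6, 4.5, 4.5, 2, 3, 1

Sorted (descending): 543, 513, 476, 350, 350, 230
The 2 values of 350 occupy positions 4–5 → average rank (4+5)/2 = 4.5.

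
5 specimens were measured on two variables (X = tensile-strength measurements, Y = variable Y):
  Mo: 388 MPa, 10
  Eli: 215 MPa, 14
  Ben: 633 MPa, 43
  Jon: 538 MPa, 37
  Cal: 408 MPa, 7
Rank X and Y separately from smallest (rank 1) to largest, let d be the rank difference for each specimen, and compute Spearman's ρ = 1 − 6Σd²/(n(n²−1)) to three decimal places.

0.600

Ranks of variable 1: 2, 1, 5, 4, 3
Ranks of variable 2: 2, 3, 5, 4, 1
d = r₁ − r₂: 0, -2, 0, 0, 2
d²: 0, 4, 0, 0, 4; Σd² = 8
ρ = 1 − 6·8/(5·24) = 1 − 48/120 = 0.600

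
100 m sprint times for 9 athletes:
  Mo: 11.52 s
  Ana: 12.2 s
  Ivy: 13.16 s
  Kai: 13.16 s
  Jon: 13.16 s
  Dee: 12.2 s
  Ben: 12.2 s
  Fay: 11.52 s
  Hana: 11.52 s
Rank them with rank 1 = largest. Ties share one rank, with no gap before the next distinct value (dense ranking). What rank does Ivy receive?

1

Sorted (descending): 13.16, 13.16, 13.16, 12.2, 12.2, 12.2, 11.52, 11.52, 11.52
The 3 values of 13.16 share dense rank 1.
The 3 values of 12.2 share dense rank 2.
The 3 values of 11.52 share dense rank 3.
Ivy has value 13.16 s → rank 1.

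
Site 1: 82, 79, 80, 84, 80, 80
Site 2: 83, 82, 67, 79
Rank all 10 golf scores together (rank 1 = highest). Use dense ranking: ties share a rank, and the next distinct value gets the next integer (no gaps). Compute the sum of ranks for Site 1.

21

Sorted (descending): 84, 83, 82, 82, 80, 80, 80, 79, 79, 67
The 2 values of 82 share dense rank 3.
The 3 values of 80 share dense rank 4.
The 2 values of 79 share dense rank 5.
Remaining distinct values take the next consecutive integers.
Site 1 values → pooled ranks: 82→3, 79→5, 80→4, 84→1, 80→4, 80→4
Rank sum = 3 + 5 + 4 + 1 + 4 + 4 = 21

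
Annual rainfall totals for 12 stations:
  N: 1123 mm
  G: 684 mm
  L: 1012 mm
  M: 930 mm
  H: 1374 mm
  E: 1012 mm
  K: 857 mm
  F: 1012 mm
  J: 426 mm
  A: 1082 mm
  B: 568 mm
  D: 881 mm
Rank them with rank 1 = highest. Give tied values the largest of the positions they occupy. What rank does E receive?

Sorted (descending): 1374, 1123, 1082, 1012, 1012, 1012, 930, 881, 857, 684, 568, 426
The 3 values of 1012 occupy positions 4–6 → each gets rank 6.
E has value 1012 mm → rank 6.

6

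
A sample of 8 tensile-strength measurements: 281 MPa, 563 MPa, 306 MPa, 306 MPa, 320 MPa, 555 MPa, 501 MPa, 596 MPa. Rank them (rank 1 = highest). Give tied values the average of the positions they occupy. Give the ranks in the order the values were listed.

8, 2, 6.5, 6.5, 5, 3, 4, 1

Sorted (descending): 596, 563, 555, 501, 320, 306, 306, 281
The 2 values of 306 occupy positions 6–7 → average rank (6+7)/2 = 6.5.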